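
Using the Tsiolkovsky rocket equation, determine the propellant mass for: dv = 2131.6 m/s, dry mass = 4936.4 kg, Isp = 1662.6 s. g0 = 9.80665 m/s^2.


ve = Isp * g0 = 1662.6 * 9.80665 = 16304.536290 m/s
mass ratio = exp(dv/ve) = exp(2131.6/16304.536290) = 1.13966758
m_prop = m_dry * (mr - 1) = 4936.4 * (1.13966758 - 1)
m_prop = 689.4550 kg

689.4550 kg


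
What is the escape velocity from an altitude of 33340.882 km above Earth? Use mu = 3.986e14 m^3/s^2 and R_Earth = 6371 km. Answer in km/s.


r = 6371.0 + 33340.882 = 39711.8820 km = 3.9711882e+07 m
v_esc = sqrt(2*mu/r) = sqrt(2*3.986e14 / 3.9711882e+07)
v_esc = 4480.4683 m/s = 4.4805 km/s

4.4805 km/s


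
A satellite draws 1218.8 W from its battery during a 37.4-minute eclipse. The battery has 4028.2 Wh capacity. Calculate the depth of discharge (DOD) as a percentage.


E_used = P * t / 60 = 1218.8 * 37.4 / 60 = 759.7187 Wh
DOD = E_used / E_total * 100 = 759.7187 / 4028.2 * 100
DOD = 18.8600 %

18.8600 %


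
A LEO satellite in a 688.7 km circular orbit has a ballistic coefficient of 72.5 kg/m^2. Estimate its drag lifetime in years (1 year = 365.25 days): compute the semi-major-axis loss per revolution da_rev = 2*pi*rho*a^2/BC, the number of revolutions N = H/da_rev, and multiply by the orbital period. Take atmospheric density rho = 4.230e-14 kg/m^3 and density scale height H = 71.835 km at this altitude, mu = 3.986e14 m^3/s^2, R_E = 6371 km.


a = R_E + alt = 7059.7000 km = 7.0597e+06 m
da_rev = 2*pi*rho*a^2/BC = 2*pi*4.230e-14*(7.0597e+06)^2/72.5 = 0.182706804 m per revolution
N = H/da_rev = 71835.0000 m / 0.182706804 m = 393170.9071 revolutions
P = 2*pi*sqrt(a^3/mu) = 5903.2420 s
lifetime = N*P = 393170.9071 * 5903.2420 = 2.320983e+09 s = 26863.2295 days
years = 26863.2295 / 365.25 = 73.5475 years

73.5475 years


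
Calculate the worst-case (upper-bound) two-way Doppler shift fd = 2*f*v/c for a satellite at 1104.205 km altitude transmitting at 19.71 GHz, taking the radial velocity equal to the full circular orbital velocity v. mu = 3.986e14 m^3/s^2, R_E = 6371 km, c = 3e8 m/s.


r = 7.475205e+06 m
v = sqrt(mu/r) = 7302.2567 m/s (worst-case radial velocity)
f = 19.71 GHz = 1.971e+10 Hz
fd = 2*f*v/c = 2*1.971e+10*7302.2567/3.0e+08
fd = 959516.5253 Hz

959516.5253 Hz


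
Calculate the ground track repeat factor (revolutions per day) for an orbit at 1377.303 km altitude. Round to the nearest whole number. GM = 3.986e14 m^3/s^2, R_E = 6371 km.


r = 7.748303e+06 m
T = 2*pi*sqrt(r^3/mu) = 6787.6762 s = 113.1279 min
revs/day = 1440 / 113.1279 = 12.7290
Rounded: 13 revolutions per day

13 revolutions per day


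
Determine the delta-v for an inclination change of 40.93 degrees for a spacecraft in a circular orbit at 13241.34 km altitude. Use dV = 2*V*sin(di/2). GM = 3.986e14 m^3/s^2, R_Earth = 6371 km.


r = 19612.3400 km = 1.961234e+07 m
V = sqrt(mu/r) = 4508.2079 m/s
di = 40.93 deg = 0.7143633 rad
dV = 2*V*sin(di/2) = 2*4508.2079*sin(0.3571816)
dV = 3152.4558 m/s = 3.1525 km/s

3.1525 km/s


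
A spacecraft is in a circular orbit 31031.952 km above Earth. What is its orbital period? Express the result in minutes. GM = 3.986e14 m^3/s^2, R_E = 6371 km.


r = 37402.9520 km = 3.7402952e+07 m
T = 2*pi*sqrt(r^3/mu) = 2*pi*sqrt(5.2326012e+22 / 3.986e14)
T = 71989.6465 s = 1199.8274 min

1199.8274 minutes


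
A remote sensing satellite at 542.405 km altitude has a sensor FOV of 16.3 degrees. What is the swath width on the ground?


FOV = 16.3 deg = 0.2844887 rad
swath = 2 * alt * tan(FOV/2) = 2 * 542.405 * tan(0.1422443)
swath = 2 * 542.405 * 0.1432115
swath = 155.3573 km

155.3573 km


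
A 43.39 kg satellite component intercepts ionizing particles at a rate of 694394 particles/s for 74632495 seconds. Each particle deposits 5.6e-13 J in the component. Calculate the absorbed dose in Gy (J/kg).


Total energy deposited = rate * time * E_per
  = 694394 * 74632495 * 5.6e-13 = 29.0216 J
Dose = E_total / mass = 29.0216 / 43.39
Dose = 0.6688555 Gy

0.6689 Gy


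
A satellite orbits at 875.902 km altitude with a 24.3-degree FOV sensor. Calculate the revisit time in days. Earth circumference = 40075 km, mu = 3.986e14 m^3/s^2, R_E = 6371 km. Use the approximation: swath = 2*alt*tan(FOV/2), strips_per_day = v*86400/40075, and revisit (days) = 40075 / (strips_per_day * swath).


swath = 2*875.902*tan(0.2120575) = 377.1535 km
v = sqrt(mu/r) = 7416.3882 m/s = 7.4164 km/s
strips/day = v*86400/40075 = 7.4164*86400/40075 = 15.9894
coverage/day = strips * swath = 15.9894 * 377.1535 = 6030.4656 km
revisit = 40075 / 6030.4656 = 6.6454 days

6.6454 days


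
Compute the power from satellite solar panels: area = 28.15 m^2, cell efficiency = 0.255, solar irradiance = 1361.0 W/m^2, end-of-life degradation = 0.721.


P = area * eta * S * degradation
P = 28.15 * 0.255 * 1361.0 * 0.721
P = 7043.8803 W

7043.8803 W


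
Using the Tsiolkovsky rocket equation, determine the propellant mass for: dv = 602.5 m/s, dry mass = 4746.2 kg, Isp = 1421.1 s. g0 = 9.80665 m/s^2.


ve = Isp * g0 = 1421.1 * 9.80665 = 13936.230315 m/s
mass ratio = exp(dv/ve) = exp(602.5/13936.230315) = 1.04418078
m_prop = m_dry * (mr - 1) = 4746.2 * (1.04418078 - 1)
m_prop = 209.6908 kg

209.6908 kg


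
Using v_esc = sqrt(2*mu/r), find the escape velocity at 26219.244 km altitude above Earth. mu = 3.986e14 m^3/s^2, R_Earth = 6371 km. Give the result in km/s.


r = 6371.0 + 26219.244 = 32590.2440 km = 3.2590244e+07 m
v_esc = sqrt(2*mu/r) = sqrt(2*3.986e14 / 3.2590244e+07)
v_esc = 4945.8375 m/s = 4.9458 km/s

4.9458 km/s


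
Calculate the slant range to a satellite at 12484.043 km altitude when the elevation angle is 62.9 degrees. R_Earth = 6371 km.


h = 12484.043 km, el = 62.9 deg
d = -R_E*sin(el) + sqrt((R_E*sin(el))^2 + 2*R_E*h + h^2)
d = -6371.0000*sin(1.0978) + sqrt((6371.0000*0.8902128)^2 + 2*6371.0000*12484.043 + 12484.043^2)
d = 12958.7907 km

12958.7907 km


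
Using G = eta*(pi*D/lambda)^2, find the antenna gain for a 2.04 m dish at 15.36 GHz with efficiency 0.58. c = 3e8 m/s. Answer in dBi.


lambda = c/f = 3e8 / 1.536e+10 = 0.01953125 m
G = eta*(pi*D/lambda)^2 = 0.58*(pi*2.04/0.01953125)^2
G = 62449.3605 (linear)
G = 10*log10(62449.3605) = 47.9553 dBi

47.9553 dBi


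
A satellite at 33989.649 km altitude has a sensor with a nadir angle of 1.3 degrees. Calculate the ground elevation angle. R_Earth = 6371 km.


r = R_E + alt = 40360.6490 km
Law of sines in the satellite / Earth-center / ground-point triangle:
  sin(nadir)/R_E = sin(90 + el)/r  =>  cos(el) = (r/R_E)*sin(nadir)
cos(el) = (40360.6490 / 6371.0000) * sin(1.3 deg) = 0.1437256
el = arccos(0.1437256) = 81.7365 deg
(Earth-central angle = 90 - nadir - el = 6.9635 deg)

81.7365 degrees


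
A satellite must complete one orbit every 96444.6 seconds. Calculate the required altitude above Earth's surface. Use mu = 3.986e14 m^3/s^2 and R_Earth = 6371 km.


T = 96444.6 s
r = (mu*T^2/(4*pi^2))^(1/3) = (3.986e14 * 96444.6^2 / (4*pi^2))^(1/3)
r = 4.5454595e+07 m = 45454.5954 km
alt = r - R_E = 45454.5954 - 6371 = 39083.5954 km

39083.5954 km


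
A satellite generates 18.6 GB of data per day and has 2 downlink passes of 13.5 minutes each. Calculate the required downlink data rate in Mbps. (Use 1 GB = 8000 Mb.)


total contact time = 2 * 13.5 * 60 = 1620.0000 s
data = 18.6 GB = 148800.0000 Mb
rate = 148800.0000 / 1620.0000 = 91.8519 Mbps

91.8519 Mbps


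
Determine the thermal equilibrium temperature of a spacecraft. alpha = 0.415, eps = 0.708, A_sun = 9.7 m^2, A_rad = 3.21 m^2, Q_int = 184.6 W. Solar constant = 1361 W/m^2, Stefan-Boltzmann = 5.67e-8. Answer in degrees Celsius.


Numerator = alpha*S*A_sun + Q_int = 0.415*1361*9.7 + 184.6 = 5663.3055 W
Denominator = eps*sigma*A_rad = 0.708*5.67e-8*3.21 = 1.2886096e-07 W/K^4
T^4 = 4.3948964e+10 K^4
T = 457.8647 K = 184.7147 C

184.7147 degrees Celsius


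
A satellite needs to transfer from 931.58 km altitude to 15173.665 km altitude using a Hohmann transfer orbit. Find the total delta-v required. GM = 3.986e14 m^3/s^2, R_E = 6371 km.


r1 = 7302.5800 km = 7.30258e+06 m
r2 = 21544.6650 km = 2.1544665e+07 m
dv1 = sqrt(mu/r1)*(sqrt(2*r2/(r1+r2)) - 1) = 1641.4280 m/s
dv2 = sqrt(mu/r2)*(1 - sqrt(2*r1/(r1+r2))) = 1240.7385 m/s
total dv = |dv1| + |dv2| = 1641.4280 + 1240.7385 = 2882.1665 m/s = 2.8822 km/s

2.8822 km/s


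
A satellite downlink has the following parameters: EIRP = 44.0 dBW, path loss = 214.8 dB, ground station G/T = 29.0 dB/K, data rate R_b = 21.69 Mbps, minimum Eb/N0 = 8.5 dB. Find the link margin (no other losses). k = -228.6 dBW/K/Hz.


C/N0 = EIRP - FSPL + G/T - k = 44.0 - 214.8 + 29.0 - (-228.6)
C/N0 = 86.8000 dB-Hz
R_b = 21.69 Mbps = 2.169e+07 bps -> 10*log10(R_b) = 73.3626 dB-Hz
Eb/N0 = C/N0 - 10*log10(R_b) = 86.8000 - 73.3626 = 13.4374 dB
Margin = Eb/N0 - Eb/N0_req = 13.4374 - 8.5 = 4.9374 dB (link closes)

4.9374 dB


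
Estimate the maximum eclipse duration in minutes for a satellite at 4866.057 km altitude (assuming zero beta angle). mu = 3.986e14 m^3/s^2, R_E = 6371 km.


r = 11237.0570 km
T = 197.5781 min
Eclipse fraction = arcsin(R_E/r)/pi = arcsin(6371.0000/11237.0570)/pi
= arcsin(0.5669634)/pi = 0.1918819
Eclipse duration = 0.1918819 * 197.5781 = 37.9117 min

37.9117 minutes


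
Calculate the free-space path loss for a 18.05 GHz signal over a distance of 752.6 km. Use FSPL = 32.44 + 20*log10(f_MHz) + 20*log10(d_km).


f = 18.05 GHz = 18050.0000 MHz
d = 752.6 km
FSPL = 32.44 + 20*log10(18050.0000) + 20*log10(752.6)
FSPL = 32.44 + 85.1295 + 57.5313
FSPL = 175.1008 dB

175.1008 dB


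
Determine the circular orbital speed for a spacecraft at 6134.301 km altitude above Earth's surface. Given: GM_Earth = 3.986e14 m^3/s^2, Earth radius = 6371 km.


r = R_E + alt = 6371.0 + 6134.301 = 12505.3010 km = 1.2505301e+07 m
v = sqrt(mu/r) = sqrt(3.986e14 / 1.2505301e+07) = 5645.7491 m/s = 5.6457 km/s

5.6457 km/s


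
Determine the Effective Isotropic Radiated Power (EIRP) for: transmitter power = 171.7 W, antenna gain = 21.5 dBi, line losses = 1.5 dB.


Pt = 171.7 W = 22.3477 dBW
EIRP = Pt_dBW + Gt - losses = 22.3477 + 21.5 - 1.5 = 42.3477 dBW

42.3477 dBW


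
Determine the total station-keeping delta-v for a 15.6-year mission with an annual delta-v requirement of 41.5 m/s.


dV = rate * years = 41.5 * 15.6
dV = 647.4000 m/s

647.4000 m/s


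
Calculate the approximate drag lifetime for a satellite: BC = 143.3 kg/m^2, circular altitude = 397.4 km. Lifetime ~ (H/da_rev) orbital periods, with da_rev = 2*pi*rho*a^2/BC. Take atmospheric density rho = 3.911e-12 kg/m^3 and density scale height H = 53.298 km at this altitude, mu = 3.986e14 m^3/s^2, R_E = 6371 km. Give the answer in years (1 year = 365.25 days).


a = R_E + alt = 6768.4000 km = 6.7684e+06 m
da_rev = 2*pi*rho*a^2/BC = 2*pi*3.911e-12*(6.7684e+06)^2/143.3 = 7.855856 m per revolution
N = H/da_rev = 53298.0000 m / 7.855856 m = 6784.4928 revolutions
P = 2*pi*sqrt(a^3/mu) = 5541.6647 s
lifetime = N*P = 6784.4928 * 5541.6647 = 3.7597384e+07 s = 435.1549 days
years = 435.1549 / 365.25 = 1.1914 years

1.1914 years


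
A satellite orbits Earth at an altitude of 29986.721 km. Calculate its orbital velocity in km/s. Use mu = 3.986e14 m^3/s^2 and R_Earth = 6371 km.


r = R_E + alt = 6371.0 + 29986.721 = 36357.7210 km = 3.6357721e+07 m
v = sqrt(mu/r) = sqrt(3.986e14 / 3.6357721e+07) = 3311.0849 m/s = 3.3111 km/s

3.3111 km/s


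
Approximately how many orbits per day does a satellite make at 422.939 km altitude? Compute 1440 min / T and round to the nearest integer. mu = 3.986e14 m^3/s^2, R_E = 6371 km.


r = 6.793939e+06 m
T = 2*pi*sqrt(r^3/mu) = 5573.0596 s = 92.8843 min
revs/day = 1440 / 92.8843 = 15.5032
Rounded: 16 revolutions per day

16 revolutions per day


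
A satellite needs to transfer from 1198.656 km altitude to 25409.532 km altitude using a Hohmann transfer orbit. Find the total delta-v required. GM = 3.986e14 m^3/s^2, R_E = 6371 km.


r1 = 7569.6560 km = 7.569656e+06 m
r2 = 31780.5320 km = 3.1780532e+07 m
dv1 = sqrt(mu/r1)*(sqrt(2*r2/(r1+r2)) - 1) = 1966.0303 m/s
dv2 = sqrt(mu/r2)*(1 - sqrt(2*r1/(r1+r2))) = 1344.8220 m/s
total dv = |dv1| + |dv2| = 1966.0303 + 1344.8220 = 3310.8523 m/s = 3.3109 km/s

3.3109 km/s


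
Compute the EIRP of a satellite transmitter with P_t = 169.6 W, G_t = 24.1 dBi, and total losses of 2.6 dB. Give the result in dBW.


Pt = 169.6 W = 22.2943 dBW
EIRP = Pt_dBW + Gt - losses = 22.2943 + 24.1 - 2.6 = 43.7943 dBW

43.7943 dBW


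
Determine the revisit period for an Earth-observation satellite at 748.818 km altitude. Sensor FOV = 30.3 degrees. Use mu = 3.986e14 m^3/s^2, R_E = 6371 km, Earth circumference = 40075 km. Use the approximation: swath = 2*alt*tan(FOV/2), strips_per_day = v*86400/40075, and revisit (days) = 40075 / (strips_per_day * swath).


swath = 2*748.818*tan(0.2644174) = 405.4956 km
v = sqrt(mu/r) = 7482.2842 m/s = 7.4823 km/s
strips/day = v*86400/40075 = 7.4823*86400/40075 = 16.1315
coverage/day = strips * swath = 16.1315 * 405.4956 = 6541.2475 km
revisit = 40075 / 6541.2475 = 6.1265 days

6.1265 days


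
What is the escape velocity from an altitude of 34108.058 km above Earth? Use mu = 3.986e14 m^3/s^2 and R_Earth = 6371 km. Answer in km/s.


r = 6371.0 + 34108.058 = 40479.0580 km = 4.0479058e+07 m
v_esc = sqrt(2*mu/r) = sqrt(2*3.986e14 / 4.0479058e+07)
v_esc = 4437.8074 m/s = 4.4378 km/s

4.4378 km/s


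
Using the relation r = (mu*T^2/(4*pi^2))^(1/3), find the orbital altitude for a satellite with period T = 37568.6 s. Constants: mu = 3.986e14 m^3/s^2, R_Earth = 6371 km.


T = 37568.6 s
r = (mu*T^2/(4*pi^2))^(1/3) = (3.986e14 * 37568.6^2 / (4*pi^2))^(1/3)
r = 2.4244275e+07 m = 24244.2745 km
alt = r - R_E = 24244.2745 - 6371 = 17873.2745 km

17873.2745 km


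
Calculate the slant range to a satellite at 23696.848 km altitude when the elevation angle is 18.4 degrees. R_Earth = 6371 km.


h = 23696.848 km, el = 18.4 deg
d = -R_E*sin(el) + sqrt((R_E*sin(el))^2 + 2*R_E*h + h^2)
d = -6371.0000*sin(0.3211406) + sqrt((6371.0000*0.315649)^2 + 2*6371.0000*23696.848 + 23696.848^2)
d = 27442.8616 km

27442.8616 km


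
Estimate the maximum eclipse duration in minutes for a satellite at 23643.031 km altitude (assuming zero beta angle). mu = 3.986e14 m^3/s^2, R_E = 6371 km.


r = 30014.0310 km
T = 862.4749 min
Eclipse fraction = arcsin(R_E/r)/pi = arcsin(6371.0000/30014.0310)/pi
= arcsin(0.2122674)/pi = 0.06808478
Eclipse duration = 0.06808478 * 862.4749 = 58.7214 min

58.7214 minutes


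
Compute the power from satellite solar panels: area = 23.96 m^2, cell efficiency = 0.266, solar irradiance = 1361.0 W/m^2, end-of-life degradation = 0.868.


P = area * eta * S * degradation
P = 23.96 * 0.266 * 1361.0 * 0.868
P = 7529.1561 W

7529.1561 W


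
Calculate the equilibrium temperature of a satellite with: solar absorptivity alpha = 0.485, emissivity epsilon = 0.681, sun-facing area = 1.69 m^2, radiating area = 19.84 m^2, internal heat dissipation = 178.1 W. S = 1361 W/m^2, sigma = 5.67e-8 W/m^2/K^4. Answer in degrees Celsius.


Numerator = alpha*S*A_sun + Q_int = 0.485*1361*1.69 + 178.1 = 1293.6436 W
Denominator = eps*sigma*A_rad = 0.681*5.67e-8*19.84 = 7.6607597e-07 W/K^4
T^4 = 1.6886624e+09 K^4
T = 202.7149 K = -70.4351 C

-70.4351 degrees Celsius


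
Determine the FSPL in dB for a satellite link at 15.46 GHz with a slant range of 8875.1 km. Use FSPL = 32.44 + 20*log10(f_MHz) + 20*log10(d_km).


f = 15.46 GHz = 15460.0000 MHz
d = 8875.1 km
FSPL = 32.44 + 20*log10(15460.0000) + 20*log10(8875.1)
FSPL = 32.44 + 83.7842 + 78.9635
FSPL = 195.1877 dB

195.1877 dB


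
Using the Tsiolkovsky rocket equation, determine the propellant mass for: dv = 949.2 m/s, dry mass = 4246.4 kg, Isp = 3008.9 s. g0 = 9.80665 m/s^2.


ve = Isp * g0 = 3008.9 * 9.80665 = 29507.229185 m/s
mass ratio = exp(dv/ve) = exp(949.2/29507.229185) = 1.03269138
m_prop = m_dry * (mr - 1) = 4246.4 * (1.03269138 - 1)
m_prop = 138.8207 kg

138.8207 kg


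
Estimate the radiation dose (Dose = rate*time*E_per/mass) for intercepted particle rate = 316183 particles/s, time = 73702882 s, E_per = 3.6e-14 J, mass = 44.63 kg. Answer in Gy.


Total energy deposited = rate * time * E_per
  = 316183 * 73702882 * 3.6e-14 = 0.8389295 J
Dose = E_total / mass = 0.8389295 / 44.63
Dose = 0.01879744 Gy

0.0188 Gy


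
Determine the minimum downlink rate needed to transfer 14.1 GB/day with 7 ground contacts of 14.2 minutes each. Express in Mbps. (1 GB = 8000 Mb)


total contact time = 7 * 14.2 * 60 = 5964.0000 s
data = 14.1 GB = 112800.0000 Mb
rate = 112800.0000 / 5964.0000 = 18.9135 Mbps

18.9135 Mbps


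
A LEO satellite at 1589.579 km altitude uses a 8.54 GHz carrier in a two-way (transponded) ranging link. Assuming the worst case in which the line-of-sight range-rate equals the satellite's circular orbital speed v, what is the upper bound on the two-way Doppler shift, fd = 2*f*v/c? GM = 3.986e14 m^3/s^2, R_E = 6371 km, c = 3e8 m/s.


r = 7.960579e+06 m
v = sqrt(mu/r) = 7076.1384 m/s (worst-case radial velocity)
f = 8.54 GHz = 8.54e+09 Hz
fd = 2*f*v/c = 2*8.54e+09*7076.1384/3.0e+08
fd = 402868.1465 Hz

402868.1465 Hz


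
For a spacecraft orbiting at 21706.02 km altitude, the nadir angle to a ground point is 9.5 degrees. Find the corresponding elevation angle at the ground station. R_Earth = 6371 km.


r = R_E + alt = 28077.0200 km
Law of sines in the satellite / Earth-center / ground-point triangle:
  sin(nadir)/R_E = sin(90 + el)/r  =>  cos(el) = (r/R_E)*sin(nadir)
cos(el) = (28077.0200 / 6371.0000) * sin(9.5 deg) = 0.7273654
el = arccos(0.7273654) = 43.3340 deg
(Earth-central angle = 90 - nadir - el = 37.1660 deg)

43.3340 degrees


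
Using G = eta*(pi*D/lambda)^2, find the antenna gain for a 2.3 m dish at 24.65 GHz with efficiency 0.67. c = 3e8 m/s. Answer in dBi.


lambda = c/f = 3e8 / 2.465e+10 = 0.01217039 m
G = eta*(pi*D/lambda)^2 = 0.67*(pi*2.3/0.01217039)^2
G = 236168.2752 (linear)
G = 10*log10(236168.2752) = 53.7322 dBi

53.7322 dBi


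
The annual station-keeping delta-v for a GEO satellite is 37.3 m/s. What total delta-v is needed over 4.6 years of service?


dV = rate * years = 37.3 * 4.6
dV = 171.5800 m/s

171.5800 m/s


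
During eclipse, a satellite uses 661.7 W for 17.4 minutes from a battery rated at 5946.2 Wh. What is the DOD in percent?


E_used = P * t / 60 = 661.7 * 17.4 / 60 = 191.8930 Wh
DOD = E_used / E_total * 100 = 191.8930 / 5946.2 * 100
DOD = 3.2272 %

3.2272 %


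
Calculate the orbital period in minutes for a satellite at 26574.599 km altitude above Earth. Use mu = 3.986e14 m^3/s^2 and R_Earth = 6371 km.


r = 32945.5990 km = 3.2945599e+07 m
T = 2*pi*sqrt(r^3/mu) = 2*pi*sqrt(3.5759565e+22 / 3.986e14)
T = 59512.3820 s = 991.8730 min

991.8730 minutes


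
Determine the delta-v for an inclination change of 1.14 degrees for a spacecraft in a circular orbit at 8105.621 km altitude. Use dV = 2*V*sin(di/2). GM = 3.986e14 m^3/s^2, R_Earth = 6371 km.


r = 14476.6210 km = 1.4476621e+07 m
V = sqrt(mu/r) = 5247.2897 m/s
di = 1.14 deg = 0.01989675 rad
dV = 2*V*sin(di/2) = 2*5247.2897*sin(0.009948377)
dV = 104.4023 m/s = 0.1044023 km/s

0.1044 km/s


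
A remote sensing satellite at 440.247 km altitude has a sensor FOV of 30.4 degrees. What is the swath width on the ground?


FOV = 30.4 deg = 0.5305801 rad
swath = 2 * alt * tan(FOV/2) = 2 * 440.247 * tan(0.26529)
swath = 2 * 440.247 * 0.271694
swath = 239.2249 km

239.2249 km


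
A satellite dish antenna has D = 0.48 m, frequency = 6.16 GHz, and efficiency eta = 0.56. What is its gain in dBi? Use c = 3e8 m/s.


lambda = c/f = 3e8 / 6.16e+09 = 0.0487013 m
G = eta*(pi*D/lambda)^2 = 0.56*(pi*0.48/0.0487013)^2
G = 536.8948 (linear)
G = 10*log10(536.8948) = 27.2989 dBi

27.2989 dBi


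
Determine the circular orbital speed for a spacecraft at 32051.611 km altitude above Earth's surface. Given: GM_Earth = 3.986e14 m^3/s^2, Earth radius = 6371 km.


r = R_E + alt = 6371.0 + 32051.611 = 38422.6110 km = 3.8422611e+07 m
v = sqrt(mu/r) = sqrt(3.986e14 / 3.8422611e+07) = 3220.8849 m/s = 3.2209 km/s

3.2209 km/s


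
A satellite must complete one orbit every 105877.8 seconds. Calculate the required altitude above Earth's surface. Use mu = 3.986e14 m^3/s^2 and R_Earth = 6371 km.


T = 105877.8 s
r = (mu*T^2/(4*pi^2))^(1/3) = (3.986e14 * 105877.8^2 / (4*pi^2))^(1/3)
r = 4.8372195e+07 m = 48372.1946 km
alt = r - R_E = 48372.1946 - 6371 = 42001.1946 km

42001.1946 km


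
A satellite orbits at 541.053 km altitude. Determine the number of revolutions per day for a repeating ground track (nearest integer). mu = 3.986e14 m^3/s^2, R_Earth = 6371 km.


r = 6.912053e+06 m
T = 2*pi*sqrt(r^3/mu) = 5719.0226 s = 95.3170 min
revs/day = 1440 / 95.3170 = 15.1075
Rounded: 15 revolutions per day

15 revolutions per day


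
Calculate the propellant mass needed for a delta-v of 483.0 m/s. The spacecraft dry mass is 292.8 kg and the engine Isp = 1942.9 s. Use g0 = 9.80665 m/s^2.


ve = Isp * g0 = 1942.9 * 9.80665 = 19053.340285 m/s
mass ratio = exp(dv/ve) = exp(483.0/19053.340285) = 1.02567393
m_prop = m_dry * (mr - 1) = 292.8 * (1.02567393 - 1)
m_prop = 7.5173 kg

7.5173 kg


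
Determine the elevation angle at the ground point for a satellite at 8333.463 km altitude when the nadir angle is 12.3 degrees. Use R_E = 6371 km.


r = R_E + alt = 14704.4630 km
Law of sines in the satellite / Earth-center / ground-point triangle:
  sin(nadir)/R_E = sin(90 + el)/r  =>  cos(el) = (r/R_E)*sin(nadir)
cos(el) = (14704.4630 / 6371.0000) * sin(12.3 deg) = 0.4916807
el = arccos(0.4916807) = 60.5489 deg
(Earth-central angle = 90 - nadir - el = 17.1511 deg)

60.5489 degrees


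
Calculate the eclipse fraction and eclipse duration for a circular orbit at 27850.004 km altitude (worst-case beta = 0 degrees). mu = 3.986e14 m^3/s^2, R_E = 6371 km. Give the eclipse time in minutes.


r = 34221.0040 km
T = 1050.0237 min
Eclipse fraction = arcsin(R_E/r)/pi = arcsin(6371.0000/34221.0040)/pi
= arcsin(0.1861722)/pi = 0.05960824
Eclipse duration = 0.05960824 * 1050.0237 = 62.5901 min

62.5901 minutes


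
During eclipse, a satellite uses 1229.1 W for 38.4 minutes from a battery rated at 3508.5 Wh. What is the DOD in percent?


E_used = P * t / 60 = 1229.1 * 38.4 / 60 = 786.6240 Wh
DOD = E_used / E_total * 100 = 786.6240 / 3508.5 * 100
DOD = 22.4205 %

22.4205 %


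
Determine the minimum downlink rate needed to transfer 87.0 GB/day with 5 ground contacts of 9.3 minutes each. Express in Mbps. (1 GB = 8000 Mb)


total contact time = 5 * 9.3 * 60 = 2790.0000 s
data = 87.0 GB = 696000.0000 Mb
rate = 696000.0000 / 2790.0000 = 249.4624 Mbps

249.4624 Mbps


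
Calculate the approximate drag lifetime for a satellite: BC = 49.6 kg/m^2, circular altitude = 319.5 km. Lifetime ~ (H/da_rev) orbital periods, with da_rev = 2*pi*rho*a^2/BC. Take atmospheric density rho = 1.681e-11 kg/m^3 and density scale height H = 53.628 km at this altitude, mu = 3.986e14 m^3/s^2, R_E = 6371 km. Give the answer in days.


a = R_E + alt = 6690.5000 km = 6.6905e+06 m
da_rev = 2*pi*rho*a^2/BC = 2*pi*1.681e-11*(6.6905e+06)^2/49.6 = 95.319785 m per revolution
N = H/da_rev = 53628.0000 m / 95.319785 m = 562.6114 revolutions
P = 2*pi*sqrt(a^3/mu) = 5446.2689 s
lifetime = N*P = 562.6114 * 5446.2689 = 3.0641331e+06 s = 35.4645 days

35.4645 days


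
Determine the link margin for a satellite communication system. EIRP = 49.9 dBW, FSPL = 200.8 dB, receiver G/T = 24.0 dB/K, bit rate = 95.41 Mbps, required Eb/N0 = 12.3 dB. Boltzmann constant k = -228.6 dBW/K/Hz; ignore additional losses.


C/N0 = EIRP - FSPL + G/T - k = 49.9 - 200.8 + 24.0 - (-228.6)
C/N0 = 101.7000 dB-Hz
R_b = 95.41 Mbps = 9.541e+07 bps -> 10*log10(R_b) = 79.7959 dB-Hz
Eb/N0 = C/N0 - 10*log10(R_b) = 101.7000 - 79.7959 = 21.9041 dB
Margin = Eb/N0 - Eb/N0_req = 21.9041 - 12.3 = 9.6041 dB (link closes)

9.6041 dB


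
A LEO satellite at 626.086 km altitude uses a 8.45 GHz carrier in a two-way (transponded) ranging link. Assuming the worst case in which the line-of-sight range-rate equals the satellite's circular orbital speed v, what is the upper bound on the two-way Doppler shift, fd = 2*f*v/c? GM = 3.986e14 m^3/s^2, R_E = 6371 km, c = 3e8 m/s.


r = 6.997086e+06 m
v = sqrt(mu/r) = 7547.6203 m/s (worst-case radial velocity)
f = 8.45 GHz = 8.45e+09 Hz
fd = 2*f*v/c = 2*8.45e+09*7547.6203/3.0e+08
fd = 425182.6077 Hz

425182.6077 Hz


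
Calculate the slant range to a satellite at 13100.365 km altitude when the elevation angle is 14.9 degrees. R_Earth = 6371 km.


h = 13100.365 km, el = 14.9 deg
d = -R_E*sin(el) + sqrt((R_E*sin(el))^2 + 2*R_E*h + h^2)
d = -6371.0000*sin(0.2600541) + sqrt((6371.0000*0.2571328)^2 + 2*6371.0000*13100.365 + 13100.365^2)
d = 16834.1671 km

16834.1671 km


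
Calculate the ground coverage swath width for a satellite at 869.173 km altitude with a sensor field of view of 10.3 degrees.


FOV = 10.3 deg = 0.1797689 rad
swath = 2 * alt * tan(FOV/2) = 2 * 869.173 * tan(0.08988446)
swath = 2 * 869.173 * 0.09012731
swath = 156.6724 km

156.6724 km


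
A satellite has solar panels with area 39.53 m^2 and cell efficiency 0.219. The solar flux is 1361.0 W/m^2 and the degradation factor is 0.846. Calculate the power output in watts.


P = area * eta * S * degradation
P = 39.53 * 0.219 * 1361.0 * 0.846
P = 9967.8023 W

9967.8023 W


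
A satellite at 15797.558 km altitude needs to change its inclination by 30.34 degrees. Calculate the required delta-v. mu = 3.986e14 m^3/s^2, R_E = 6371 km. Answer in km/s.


r = 22168.5580 km = 2.2168558e+07 m
V = sqrt(mu/r) = 4240.3326 m/s
di = 30.34 deg = 0.5295329 rad
dV = 2*V*sin(di/2) = 2*4240.3326*sin(0.2647664)
dV = 2219.2532 m/s = 2.2193 km/s

2.2193 km/s


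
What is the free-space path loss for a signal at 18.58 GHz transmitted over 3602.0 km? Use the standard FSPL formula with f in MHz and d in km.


f = 18.58 GHz = 18580.0000 MHz
d = 3602.0 km
FSPL = 32.44 + 20*log10(18580.0000) + 20*log10(3602.0)
FSPL = 32.44 + 85.3809 + 71.1309
FSPL = 188.9518 dB

188.9518 dB


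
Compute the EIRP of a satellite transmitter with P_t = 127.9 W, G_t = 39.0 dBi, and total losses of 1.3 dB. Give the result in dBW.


Pt = 127.9 W = 21.0687 dBW
EIRP = Pt_dBW + Gt - losses = 21.0687 + 39.0 - 1.3 = 58.7687 dBW

58.7687 dBW


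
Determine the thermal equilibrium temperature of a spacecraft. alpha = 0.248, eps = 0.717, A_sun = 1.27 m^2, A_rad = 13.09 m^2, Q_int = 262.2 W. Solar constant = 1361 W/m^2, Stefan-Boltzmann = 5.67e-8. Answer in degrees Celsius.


Numerator = alpha*S*A_sun + Q_int = 0.248*1361*1.27 + 262.2 = 690.8606 W
Denominator = eps*sigma*A_rad = 0.717*5.67e-8*13.09 = 5.3215955e-07 W/K^4
T^4 = 1.2982207e+09 K^4
T = 189.8179 K = -83.3321 C

-83.3321 degrees Celsius


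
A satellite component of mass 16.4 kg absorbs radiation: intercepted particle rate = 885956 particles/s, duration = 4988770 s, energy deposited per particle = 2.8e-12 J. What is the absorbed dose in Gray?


Total energy deposited = rate * time * E_per
  = 885956 * 4988770 * 2.8e-12 = 12.3755 J
Dose = E_total / mass = 12.3755 / 16.4
Dose = 0.7546052 Gy

0.7546 Gy


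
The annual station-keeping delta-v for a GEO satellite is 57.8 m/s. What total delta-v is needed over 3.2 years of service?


dV = rate * years = 57.8 * 3.2
dV = 184.9600 m/s

184.9600 m/s


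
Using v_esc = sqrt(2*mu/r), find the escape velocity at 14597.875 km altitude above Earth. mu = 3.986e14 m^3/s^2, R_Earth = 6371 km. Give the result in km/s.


r = 6371.0 + 14597.875 = 20968.8750 km = 2.0968875e+07 m
v_esc = sqrt(2*mu/r) = sqrt(2*3.986e14 / 2.0968875e+07)
v_esc = 6165.8944 m/s = 6.1659 km/s

6.1659 km/s


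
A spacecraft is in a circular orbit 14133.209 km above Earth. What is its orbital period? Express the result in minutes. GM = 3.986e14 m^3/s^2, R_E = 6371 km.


r = 20504.2090 km = 2.0504209e+07 m
T = 2*pi*sqrt(r^3/mu) = 2*pi*sqrt(8.6204326e+21 / 3.986e14)
T = 29219.6999 s = 486.9950 min

486.9950 minutes


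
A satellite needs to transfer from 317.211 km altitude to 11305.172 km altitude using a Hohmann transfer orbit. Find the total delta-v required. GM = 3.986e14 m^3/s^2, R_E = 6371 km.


r1 = 6688.2110 km = 6.688211e+06 m
r2 = 17676.1720 km = 1.7676172e+07 m
dv1 = sqrt(mu/r1)*(sqrt(2*r2/(r1+r2)) - 1) = 1579.2534 m/s
dv2 = sqrt(mu/r2)*(1 - sqrt(2*r1/(r1+r2))) = 1230.1229 m/s
total dv = |dv1| + |dv2| = 1579.2534 + 1230.1229 = 2809.3763 m/s = 2.8094 km/s

2.8094 km/s


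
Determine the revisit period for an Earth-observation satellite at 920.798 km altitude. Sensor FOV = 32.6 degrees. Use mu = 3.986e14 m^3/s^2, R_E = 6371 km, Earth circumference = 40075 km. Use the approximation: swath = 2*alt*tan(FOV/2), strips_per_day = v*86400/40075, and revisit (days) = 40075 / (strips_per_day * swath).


swath = 2*920.798*tan(0.2844887) = 538.5204 km
v = sqrt(mu/r) = 7393.5214 m/s = 7.3935 km/s
strips/day = v*86400/40075 = 7.3935*86400/40075 = 15.9401
coverage/day = strips * swath = 15.9401 * 538.5204 = 8584.0783 km
revisit = 40075 / 8584.0783 = 4.6685 days

4.6685 days


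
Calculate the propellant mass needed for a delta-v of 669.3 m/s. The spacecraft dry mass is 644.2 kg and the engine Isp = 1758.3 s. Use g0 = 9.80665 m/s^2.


ve = Isp * g0 = 1758.3 * 9.80665 = 17243.032695 m/s
mass ratio = exp(dv/ve) = exp(669.3/17243.032695) = 1.03957885
m_prop = m_dry * (mr - 1) = 644.2 * (1.03957885 - 1)
m_prop = 25.4967 kg

25.4967 kg


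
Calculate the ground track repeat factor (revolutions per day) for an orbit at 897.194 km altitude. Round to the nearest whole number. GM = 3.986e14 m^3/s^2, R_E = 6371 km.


r = 7.268194e+06 m
T = 2*pi*sqrt(r^3/mu) = 6166.6740 s = 102.7779 min
revs/day = 1440 / 102.7779 = 14.0108
Rounded: 14 revolutions per day

14 revolutions per day


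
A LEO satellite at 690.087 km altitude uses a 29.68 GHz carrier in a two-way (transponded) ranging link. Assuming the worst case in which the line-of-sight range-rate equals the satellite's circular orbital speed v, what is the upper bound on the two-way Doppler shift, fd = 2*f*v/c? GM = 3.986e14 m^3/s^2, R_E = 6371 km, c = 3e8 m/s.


r = 7.061087e+06 m
v = sqrt(mu/r) = 7513.3369 m/s (worst-case radial velocity)
f = 29.68 GHz = 2.968e+10 Hz
fd = 2*f*v/c = 2*2.968e+10*7513.3369/3.0e+08
fd = 1.4866389e+06 Hz

1.4866e+06 Hz


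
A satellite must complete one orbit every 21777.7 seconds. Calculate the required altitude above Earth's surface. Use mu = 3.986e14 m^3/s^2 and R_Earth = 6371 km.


T = 21777.7 s
r = (mu*T^2/(4*pi^2))^(1/3) = (3.986e14 * 21777.7^2 / (4*pi^2))^(1/3)
r = 1.6855198e+07 m = 16855.1980 km
alt = r - R_E = 16855.1980 - 6371 = 10484.1980 km

10484.1980 km


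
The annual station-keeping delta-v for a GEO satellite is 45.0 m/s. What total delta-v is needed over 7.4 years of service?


dV = rate * years = 45.0 * 7.4
dV = 333.0000 m/s

333.0000 m/s


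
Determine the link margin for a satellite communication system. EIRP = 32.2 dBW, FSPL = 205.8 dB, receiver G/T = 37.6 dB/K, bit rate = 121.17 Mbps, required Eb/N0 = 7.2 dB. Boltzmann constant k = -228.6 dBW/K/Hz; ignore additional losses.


C/N0 = EIRP - FSPL + G/T - k = 32.2 - 205.8 + 37.6 - (-228.6)
C/N0 = 92.6000 dB-Hz
R_b = 121.17 Mbps = 1.2117e+08 bps -> 10*log10(R_b) = 80.8340 dB-Hz
Eb/N0 = C/N0 - 10*log10(R_b) = 92.6000 - 80.8340 = 11.7660 dB
Margin = Eb/N0 - Eb/N0_req = 11.7660 - 7.2 = 4.5660 dB (link closes)

4.5660 dB


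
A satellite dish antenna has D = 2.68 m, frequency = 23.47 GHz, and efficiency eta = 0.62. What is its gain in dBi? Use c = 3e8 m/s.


lambda = c/f = 3e8 / 2.347e+10 = 0.01278228 m
G = eta*(pi*D/lambda)^2 = 0.62*(pi*2.68/0.01278228)^2
G = 268995.3005 (linear)
G = 10*log10(268995.3005) = 54.2974 dBi

54.2974 dBi


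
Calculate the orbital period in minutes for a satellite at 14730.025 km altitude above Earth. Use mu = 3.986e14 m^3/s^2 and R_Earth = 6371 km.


r = 21101.0250 km = 2.1101025e+07 m
T = 2*pi*sqrt(r^3/mu) = 2*pi*sqrt(9.3953001e+21 / 3.986e14)
T = 30504.6853 s = 508.4114 min

508.4114 minutes


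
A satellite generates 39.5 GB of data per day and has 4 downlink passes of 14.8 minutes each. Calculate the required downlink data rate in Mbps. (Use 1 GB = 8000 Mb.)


total contact time = 4 * 14.8 * 60 = 3552.0000 s
data = 39.5 GB = 316000.0000 Mb
rate = 316000.0000 / 3552.0000 = 88.9640 Mbps

88.9640 Mbps


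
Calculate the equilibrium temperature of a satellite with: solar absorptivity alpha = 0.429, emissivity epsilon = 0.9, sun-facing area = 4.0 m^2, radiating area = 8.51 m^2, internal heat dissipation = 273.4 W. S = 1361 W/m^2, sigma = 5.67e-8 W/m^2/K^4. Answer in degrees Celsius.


Numerator = alpha*S*A_sun + Q_int = 0.429*1361*4.0 + 273.4 = 2608.8760 W
Denominator = eps*sigma*A_rad = 0.9*5.67e-8*8.51 = 4.342653e-07 W/K^4
T^4 = 6.0075627e+09 K^4
T = 278.4034 K = 5.2534 C

5.2534 degrees Celsius


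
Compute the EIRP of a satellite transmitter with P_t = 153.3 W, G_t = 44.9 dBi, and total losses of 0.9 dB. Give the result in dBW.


Pt = 153.3 W = 21.8554 dBW
EIRP = Pt_dBW + Gt - losses = 21.8554 + 44.9 - 0.9 = 65.8554 dBW

65.8554 dBW


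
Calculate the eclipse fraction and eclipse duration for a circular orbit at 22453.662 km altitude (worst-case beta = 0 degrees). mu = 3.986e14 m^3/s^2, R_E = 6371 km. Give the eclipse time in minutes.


r = 28824.6620 km
T = 811.7201 min
Eclipse fraction = arcsin(R_E/r)/pi = arcsin(6371.0000/28824.6620)/pi
= arcsin(0.221026)/pi = 0.07094057
Eclipse duration = 0.07094057 * 811.7201 = 57.5839 min

57.5839 minutes


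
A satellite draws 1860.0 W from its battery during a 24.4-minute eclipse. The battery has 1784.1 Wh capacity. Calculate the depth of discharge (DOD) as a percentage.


E_used = P * t / 60 = 1860.0 * 24.4 / 60 = 756.4000 Wh
DOD = E_used / E_total * 100 = 756.4000 / 1784.1 * 100
DOD = 42.3967 %

42.3967 %


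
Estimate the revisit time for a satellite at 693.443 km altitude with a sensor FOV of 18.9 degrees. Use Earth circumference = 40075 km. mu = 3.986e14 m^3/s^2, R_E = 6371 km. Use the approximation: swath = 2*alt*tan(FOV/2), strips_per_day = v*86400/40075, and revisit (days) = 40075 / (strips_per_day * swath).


swath = 2*693.443*tan(0.1649336) = 230.8411 km
v = sqrt(mu/r) = 7511.5521 m/s = 7.5116 km/s
strips/day = v*86400/40075 = 7.5116*86400/40075 = 16.1946
coverage/day = strips * swath = 16.1946 * 230.8411 = 3738.3768 km
revisit = 40075 / 3738.3768 = 10.7199 days

10.7199 days


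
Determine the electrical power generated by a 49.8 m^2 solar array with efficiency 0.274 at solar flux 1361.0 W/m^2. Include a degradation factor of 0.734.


P = area * eta * S * degradation
P = 49.8 * 0.274 * 1361.0 * 0.734
P = 13631.2000 W

13631.2000 W


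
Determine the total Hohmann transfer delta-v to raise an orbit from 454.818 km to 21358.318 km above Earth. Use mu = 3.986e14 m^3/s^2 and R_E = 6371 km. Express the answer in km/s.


r1 = 6825.8180 km = 6.825818e+06 m
r2 = 27729.3180 km = 2.7729318e+07 m
dv1 = sqrt(mu/r1)*(sqrt(2*r2/(r1+r2)) - 1) = 2039.2627 m/s
dv2 = sqrt(mu/r2)*(1 - sqrt(2*r1/(r1+r2))) = 1408.3345 m/s
total dv = |dv1| + |dv2| = 2039.2627 + 1408.3345 = 3447.5972 m/s = 3.4476 km/s

3.4476 km/s


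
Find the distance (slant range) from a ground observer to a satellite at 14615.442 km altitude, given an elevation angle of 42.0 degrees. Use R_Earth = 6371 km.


h = 14615.442 km, el = 42.0 deg
d = -R_E*sin(el) + sqrt((R_E*sin(el))^2 + 2*R_E*h + h^2)
d = -6371.0000*sin(0.7330383) + sqrt((6371.0000*0.6691306)^2 + 2*6371.0000*14615.442 + 14615.442^2)
d = 16182.3728 km

16182.3728 km


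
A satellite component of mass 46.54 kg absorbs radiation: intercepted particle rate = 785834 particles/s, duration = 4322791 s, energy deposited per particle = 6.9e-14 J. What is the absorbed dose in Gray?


Total energy deposited = rate * time * E_per
  = 785834 * 4322791 * 6.9e-14 = 0.2343927 J
Dose = E_total / mass = 0.2343927 / 46.54
Dose = 0.005036372 Gy

0.0050 Gy


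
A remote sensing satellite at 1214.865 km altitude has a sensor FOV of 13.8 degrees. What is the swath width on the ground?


FOV = 13.8 deg = 0.2408554 rad
swath = 2 * alt * tan(FOV/2) = 2 * 1214.865 * tan(0.1204277)
swath = 2 * 1214.865 * 0.1210133
swath = 294.0296 km

294.0296 km


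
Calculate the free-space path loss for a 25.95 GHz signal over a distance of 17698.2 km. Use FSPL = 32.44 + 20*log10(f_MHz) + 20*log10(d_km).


f = 25.95 GHz = 25950.0000 MHz
d = 17698.2 km
FSPL = 32.44 + 20*log10(25950.0000) + 20*log10(17698.2)
FSPL = 32.44 + 88.2827 + 84.9586
FSPL = 205.6813 dB

205.6813 dB


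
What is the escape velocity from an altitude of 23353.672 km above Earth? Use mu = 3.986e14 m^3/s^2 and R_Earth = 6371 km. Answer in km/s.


r = 6371.0 + 23353.672 = 29724.6720 km = 2.9724672e+07 m
v_esc = sqrt(2*mu/r) = sqrt(2*3.986e14 / 2.9724672e+07)
v_esc = 5178.7519 m/s = 5.1788 km/s

5.1788 km/s


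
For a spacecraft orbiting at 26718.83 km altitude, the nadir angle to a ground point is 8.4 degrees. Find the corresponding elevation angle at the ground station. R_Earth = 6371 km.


r = R_E + alt = 33089.8300 km
Law of sines in the satellite / Earth-center / ground-point triangle:
  sin(nadir)/R_E = sin(90 + el)/r  =>  cos(el) = (r/R_E)*sin(nadir)
cos(el) = (33089.8300 / 6371.0000) * sin(8.4 deg) = 0.758729
el = arccos(0.758729) = 40.6477 deg
(Earth-central angle = 90 - nadir - el = 40.9523 deg)

40.6477 degrees


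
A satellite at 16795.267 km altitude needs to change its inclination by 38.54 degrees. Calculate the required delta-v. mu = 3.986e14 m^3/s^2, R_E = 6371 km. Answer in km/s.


r = 23166.2670 km = 2.3166267e+07 m
V = sqrt(mu/r) = 4148.0179 m/s
di = 38.54 deg = 0.6726499 rad
dV = 2*V*sin(di/2) = 2*4148.0179*sin(0.3363249)
dV = 2737.8592 m/s = 2.7379 km/s

2.7379 km/s


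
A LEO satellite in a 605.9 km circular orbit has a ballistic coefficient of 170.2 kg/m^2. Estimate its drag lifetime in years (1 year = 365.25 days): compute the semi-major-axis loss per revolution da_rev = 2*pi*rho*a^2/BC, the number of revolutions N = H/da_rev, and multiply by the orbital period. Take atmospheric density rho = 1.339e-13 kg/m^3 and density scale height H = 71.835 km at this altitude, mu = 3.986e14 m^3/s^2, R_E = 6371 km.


a = R_E + alt = 6976.9000 km = 6.9769e+06 m
da_rev = 2*pi*rho*a^2/BC = 2*pi*1.339e-13*(6.9769e+06)^2/170.2 = 0.240616766 m per revolution
N = H/da_rev = 71835.0000 m / 0.240616766 m = 298545.2804 revolutions
P = 2*pi*sqrt(a^3/mu) = 5799.6925 s
lifetime = N*P = 298545.2804 * 5799.6925 = 1.7314708e+09 s = 20040.1716 days
years = 20040.1716 / 365.25 = 54.8670 years

54.8670 years


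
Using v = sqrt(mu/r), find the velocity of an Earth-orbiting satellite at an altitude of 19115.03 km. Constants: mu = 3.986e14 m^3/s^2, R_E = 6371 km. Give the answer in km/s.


r = R_E + alt = 6371.0 + 19115.03 = 25486.0300 km = 2.548603e+07 m
v = sqrt(mu/r) = sqrt(3.986e14 / 2.548603e+07) = 3954.7365 m/s = 3.9547 km/s

3.9547 km/s


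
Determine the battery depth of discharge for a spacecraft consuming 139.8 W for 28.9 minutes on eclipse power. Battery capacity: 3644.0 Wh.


E_used = P * t / 60 = 139.8 * 28.9 / 60 = 67.3370 Wh
DOD = E_used / E_total * 100 = 67.3370 / 3644.0 * 100
DOD = 1.8479 %

1.8479 %


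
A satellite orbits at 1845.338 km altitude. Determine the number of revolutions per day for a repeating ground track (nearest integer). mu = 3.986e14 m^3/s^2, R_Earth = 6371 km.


r = 8.216338e+06 m
T = 2*pi*sqrt(r^3/mu) = 7411.8849 s = 123.5314 min
revs/day = 1440 / 123.5314 = 11.6570
Rounded: 12 revolutions per day

12 revolutions per day


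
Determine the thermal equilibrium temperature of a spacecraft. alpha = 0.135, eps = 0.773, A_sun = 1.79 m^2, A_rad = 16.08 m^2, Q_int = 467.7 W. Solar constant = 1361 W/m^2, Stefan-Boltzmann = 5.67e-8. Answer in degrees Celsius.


Numerator = alpha*S*A_sun + Q_int = 0.135*1361*1.79 + 467.7 = 796.5856 W
Denominator = eps*sigma*A_rad = 0.773*5.67e-8*16.08 = 7.0477193e-07 W/K^4
T^4 = 1.1302744e+09 K^4
T = 183.3564 K = -89.7936 C

-89.7936 degrees Celsius
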